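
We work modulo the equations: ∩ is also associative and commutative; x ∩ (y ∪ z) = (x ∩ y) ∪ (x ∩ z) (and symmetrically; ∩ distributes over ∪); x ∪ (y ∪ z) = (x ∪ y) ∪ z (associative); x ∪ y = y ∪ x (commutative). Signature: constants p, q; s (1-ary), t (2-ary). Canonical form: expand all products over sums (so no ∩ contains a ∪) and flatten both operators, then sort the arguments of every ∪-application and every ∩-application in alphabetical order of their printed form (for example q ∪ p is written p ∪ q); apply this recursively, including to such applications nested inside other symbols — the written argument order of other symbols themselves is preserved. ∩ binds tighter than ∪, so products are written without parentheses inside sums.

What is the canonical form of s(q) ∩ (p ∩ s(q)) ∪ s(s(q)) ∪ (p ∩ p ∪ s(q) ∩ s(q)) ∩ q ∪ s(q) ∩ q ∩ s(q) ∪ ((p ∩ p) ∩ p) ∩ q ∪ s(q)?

Answer: p ∩ p ∩ p ∩ q ∪ p ∩ p ∩ q ∪ p ∩ s(q) ∩ s(q) ∪ q ∩ s(q) ∩ s(q) ∪ q ∩ s(q) ∩ s(q) ∪ s(q) ∪ s(s(q))

Derivation:
Expand products over sums:  p ∩ s(q) ∩ s(q) ∪ s(s(q)) ∪ p ∩ p ∩ q ∪ q ∩ s(q) ∩ s(q) ∪ q ∩ s(q) ∩ s(q) ∪ p ∩ p ∩ p ∩ q ∪ s(q)
Sort:  p ∩ p ∩ p ∩ q ∪ p ∩ p ∩ q ∪ p ∩ s(q) ∩ s(q) ∪ q ∩ s(q) ∩ s(q) ∪ q ∩ s(q) ∩ s(q) ∪ s(q) ∪ s(s(q))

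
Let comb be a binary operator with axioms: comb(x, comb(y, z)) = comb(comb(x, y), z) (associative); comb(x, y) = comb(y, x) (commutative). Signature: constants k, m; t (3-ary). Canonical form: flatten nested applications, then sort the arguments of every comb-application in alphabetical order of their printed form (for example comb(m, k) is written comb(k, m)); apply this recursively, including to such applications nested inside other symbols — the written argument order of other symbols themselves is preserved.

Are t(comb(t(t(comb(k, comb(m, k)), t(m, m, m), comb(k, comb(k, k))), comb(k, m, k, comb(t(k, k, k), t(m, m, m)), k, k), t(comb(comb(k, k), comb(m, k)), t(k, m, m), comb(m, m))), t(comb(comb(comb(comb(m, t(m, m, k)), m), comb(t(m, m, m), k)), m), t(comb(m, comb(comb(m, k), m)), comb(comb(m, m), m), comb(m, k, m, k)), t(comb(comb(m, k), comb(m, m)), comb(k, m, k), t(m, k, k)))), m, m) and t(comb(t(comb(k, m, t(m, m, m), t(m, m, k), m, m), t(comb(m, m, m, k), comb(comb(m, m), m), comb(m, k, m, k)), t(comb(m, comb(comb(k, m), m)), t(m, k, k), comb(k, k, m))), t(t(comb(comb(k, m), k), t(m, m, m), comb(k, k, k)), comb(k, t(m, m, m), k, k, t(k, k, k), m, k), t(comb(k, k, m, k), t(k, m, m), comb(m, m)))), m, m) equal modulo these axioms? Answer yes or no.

Answer: no — t(comb(t(comb(k, m, m, m, t(m, m, k), t(m, m, m)), t(comb(k, m, m, m), comb(m, m, m), comb(k, k, m, m)), t(comb(k, m, m, m), comb(k, k, m), t(m, k, k))), t(t(comb(k, k, m), t(m, m, m), comb(k, k, k)), comb(k, k, k, k, m, t(k, k, k), t(m, m, m)), t(comb(k, k, k, m), t(k, m, m), comb(m, m)))), m, m) vs t(comb(t(comb(k, m, m, m, t(m, m, k), t(m, m, m)), t(comb(k, m, m, m), comb(m, m, m), comb(k, k, m, m)), t(comb(k, m, m, m), t(m, k, k), comb(k, k, m))), t(t(comb(k, k, m), t(m, m, m), comb(k, k, k)), comb(k, k, k, k, m, t(k, k, k), t(m, m, m)), t(comb(k, k, k, m), t(k, m, m), comb(m, m)))), m, m)

Derivation:
Left:  t(comb(t(t(comb(k, comb(m, k)), t(m, m, m), comb(k, comb(k, k))), comb(k, m, k, comb(t(k, k, k), t(m, m, m)), k, k), t(comb(comb(k, k), comb(m, k)), t(k, m, m), comb(m, m))), t(comb(comb(comb(comb(m, t(m, m, k)), m), comb(t(m, m, m), k)), m), t(comb(m, comb(comb(m, k), m)), comb(comb(m, m), m), comb(m, k, m, k)), t(comb(comb(m, k), comb(m, m)), comb(k, m, k), t(m, k, k)))), m, m)
  Descend into:  comb(t(t(comb(k, comb(m, k)), t(m, m, m), comb(k, comb(k, k))), comb(k, m, k, comb(t(k, k, k), t(m, m, m)), k, k), t(comb(comb(k, k), comb(m, k)), t(k, m, m), comb(m, m))), t(comb(comb(comb(comb(m, t(m, m, k)), m), comb(t(m, m, m), k)), m), t(comb(m, comb(comb(m, k), m)), comb(comb(m, m), m), comb(m, k, m, k)), t(comb(comb(m, k), comb(m, m)), comb(k, m, k), t(m, k, k))))
  Simplify inside:  t(t(comb(k, comb(m, k)), t(m, m, m), comb(k, comb(k, k))), comb(k, m, k, comb(t(k, k, k), t(m, m, m)), k, k), t(comb(comb(k, k), comb(m, k)), t(k, m, m), comb(m, m)))  →  t(t(comb(k, k, m), t(m, m, m), comb(k, k, k)), comb(k, k, k, k, m, t(k, k, k), t(m, m, m)), t(comb(k, k, k, m), t(k, m, m), comb(m, m)))
  Canonicalize subterm:  t(comb(comb(comb(comb(m, t(m, m, k)), m), comb(t(m, m, m), k)), m), t(comb(m, comb(comb(m, k), m)), comb(comb(m, m), m), comb(m, k, m, k)), t(comb(comb(m, k), comb(m, m)), comb(k, m, k), t(m, k, k)))  →  t(comb(k, m, m, m, t(m, m, k), t(m, m, m)), t(comb(k, m, m, m), comb(m, m, m), comb(k, k, m, m)), t(comb(k, m, m, m), comb(k, k, m), t(m, k, k)))
  Sort arguments:  comb(t(comb(k, m, m, m, t(m, m, k), t(m, m, m)), t(comb(k, m, m, m), comb(m, m, m), comb(k, k, m, m)), t(comb(k, m, m, m), comb(k, k, m), t(m, k, k))), t(t(comb(k, k, m), t(m, m, m), comb(k, k, k)), comb(k, k, k, k, m, t(k, k, k), t(m, m, m)), t(comb(k, k, k, m), t(k, m, m), comb(m, m))))
  Reassemble:  t(comb(t(comb(k, m, m, m, t(m, m, k), t(m, m, m)), t(comb(k, m, m, m), comb(m, m, m), comb(k, k, m, m)), t(comb(k, m, m, m), comb(k, k, m), t(m, k, k))), t(t(comb(k, k, m), t(m, m, m), comb(k, k, k)), comb(k, k, k, k, m, t(k, k, k), t(m, m, m)), t(comb(k, k, k, m), t(k, m, m), comb(m, m)))), m, m)
Right:  t(comb(t(comb(k, m, t(m, m, m), t(m, m, k), m, m), t(comb(m, m, m, k), comb(comb(m, m), m), comb(m, k, m, k)), t(comb(m, comb(comb(k, m), m)), t(m, k, k), comb(k, k, m))), t(t(comb(comb(k, m), k), t(m, m, m), comb(k, k, k)), comb(k, t(m, m, m), k, k, t(k, k, k), m, k), t(comb(k, k, m, k), t(k, m, m), comb(m, m)))), m, m)
  Work inside:  comb(t(comb(k, m, t(m, m, m), t(m, m, k), m, m), t(comb(m, m, m, k), comb(comb(m, m), m), comb(m, k, m, k)), t(comb(m, comb(comb(k, m), m)), t(m, k, k), comb(k, k, m))), t(t(comb(comb(k, m), k), t(m, m, m), comb(k, k, k)), comb(k, t(m, m, m), k, k, t(k, k, k), m, k), t(comb(k, k, m, k), t(k, m, m), comb(m, m))))
  Inside:  t(comb(k, m, t(m, m, m), t(m, m, k), m, m), t(comb(m, m, m, k), comb(comb(m, m), m), comb(m, k, m, k)), t(comb(m, comb(comb(k, m), m)), t(m, k, k), comb(k, k, m)))  →  t(comb(k, m, m, m, t(m, m, k), t(m, m, m)), t(comb(k, m, m, m), comb(m, m, m), comb(k, k, m, m)), t(comb(k, m, m, m), t(m, k, k), comb(k, k, m)))
  Canonicalize subterm:  t(t(comb(comb(k, m), k), t(m, m, m), comb(k, k, k)), comb(k, t(m, m, m), k, k, t(k, k, k), m, k), t(comb(k, k, m, k), t(k, m, m), comb(m, m)))  →  t(t(comb(k, k, m), t(m, m, m), comb(k, k, k)), comb(k, k, k, k, m, t(k, k, k), t(m, m, m)), t(comb(k, k, k, m), t(k, m, m), comb(m, m)))
  Order the arguments:  comb(t(comb(k, m, m, m, t(m, m, k), t(m, m, m)), t(comb(k, m, m, m), comb(m, m, m), comb(k, k, m, m)), t(comb(k, m, m, m), t(m, k, k), comb(k, k, m))), t(t(comb(k, k, m), t(m, m, m), comb(k, k, k)), comb(k, k, k, k, m, t(k, k, k), t(m, m, m)), t(comb(k, k, k, m), t(k, m, m), comb(m, m))))
  Rebuild:  t(comb(t(comb(k, m, m, m, t(m, m, k), t(m, m, m)), t(comb(k, m, m, m), comb(m, m, m), comb(k, k, m, m)), t(comb(k, m, m, m), t(m, k, k), comb(k, k, m))), t(t(comb(k, k, m), t(m, m, m), comb(k, k, k)), comb(k, k, k, k, m, t(k, k, k), t(m, m, m)), t(comb(k, k, k, m), t(k, m, m), comb(m, m)))), m, m)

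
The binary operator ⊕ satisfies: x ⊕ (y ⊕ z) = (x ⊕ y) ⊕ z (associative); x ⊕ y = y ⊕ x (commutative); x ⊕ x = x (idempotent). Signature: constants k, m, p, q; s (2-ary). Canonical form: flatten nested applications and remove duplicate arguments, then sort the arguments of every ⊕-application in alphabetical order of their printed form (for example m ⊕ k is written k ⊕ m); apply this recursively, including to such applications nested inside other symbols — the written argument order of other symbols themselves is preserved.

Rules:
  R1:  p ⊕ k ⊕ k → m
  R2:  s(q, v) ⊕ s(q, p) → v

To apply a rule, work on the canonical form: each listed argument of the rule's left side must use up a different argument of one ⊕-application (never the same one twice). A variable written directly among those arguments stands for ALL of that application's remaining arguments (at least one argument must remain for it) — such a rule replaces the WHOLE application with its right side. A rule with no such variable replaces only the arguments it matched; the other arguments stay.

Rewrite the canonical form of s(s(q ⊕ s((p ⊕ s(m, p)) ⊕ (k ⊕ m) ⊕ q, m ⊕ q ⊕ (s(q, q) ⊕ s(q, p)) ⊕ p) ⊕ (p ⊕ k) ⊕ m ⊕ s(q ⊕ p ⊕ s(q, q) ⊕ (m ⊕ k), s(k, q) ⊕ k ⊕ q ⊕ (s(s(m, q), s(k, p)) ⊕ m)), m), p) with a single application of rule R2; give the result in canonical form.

Canonical form:  s(s(k ⊕ m ⊕ p ⊕ q ⊕ s(k ⊕ m ⊕ p ⊕ q ⊕ s(m, p), m ⊕ p ⊕ q ⊕ s(q, p) ⊕ s(q, q)) ⊕ s(k ⊕ m ⊕ p ⊕ q ⊕ s(q, q), k ⊕ m ⊕ q ⊕ s(k, q) ⊕ s(s(m, q), s(k, p))), m), p)
R2 matches:  uses s(q, p), s(q, q);  v := q
New term:  s(s(k ⊕ m ⊕ p ⊕ q ⊕ s(k ⊕ m ⊕ p ⊕ q ⊕ s(m, p), m ⊕ p ⊕ q) ⊕ s(k ⊕ m ⊕ p ⊕ q ⊕ s(q, q), k ⊕ m ⊕ q ⊕ s(k, q) ⊕ s(s(m, q), s(k, p))), m), p)

Answer: s(s(k ⊕ m ⊕ p ⊕ q ⊕ s(k ⊕ m ⊕ p ⊕ q ⊕ s(m, p), m ⊕ p ⊕ q) ⊕ s(k ⊕ m ⊕ p ⊕ q ⊕ s(q, q), k ⊕ m ⊕ q ⊕ s(k, q) ⊕ s(s(m, q), s(k, p))), m), p)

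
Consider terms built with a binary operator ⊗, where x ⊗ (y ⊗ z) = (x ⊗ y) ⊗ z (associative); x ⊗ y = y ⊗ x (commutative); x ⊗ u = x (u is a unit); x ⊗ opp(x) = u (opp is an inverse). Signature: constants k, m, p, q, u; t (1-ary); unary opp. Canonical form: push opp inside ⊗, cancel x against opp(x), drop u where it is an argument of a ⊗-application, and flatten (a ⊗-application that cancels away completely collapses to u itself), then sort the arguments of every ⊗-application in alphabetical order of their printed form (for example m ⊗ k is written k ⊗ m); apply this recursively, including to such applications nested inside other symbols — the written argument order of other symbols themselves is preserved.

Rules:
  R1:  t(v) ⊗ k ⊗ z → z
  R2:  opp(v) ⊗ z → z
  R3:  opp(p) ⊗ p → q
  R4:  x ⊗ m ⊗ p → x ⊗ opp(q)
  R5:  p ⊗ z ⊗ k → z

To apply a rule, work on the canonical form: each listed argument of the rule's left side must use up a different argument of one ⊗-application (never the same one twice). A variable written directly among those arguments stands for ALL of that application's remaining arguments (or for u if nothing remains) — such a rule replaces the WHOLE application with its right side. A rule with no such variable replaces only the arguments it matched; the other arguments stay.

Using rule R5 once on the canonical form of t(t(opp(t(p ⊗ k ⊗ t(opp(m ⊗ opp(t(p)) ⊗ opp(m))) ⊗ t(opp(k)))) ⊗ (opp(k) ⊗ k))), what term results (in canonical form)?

Canonical form:  t(t(opp(t(k ⊗ p ⊗ t(opp(k)) ⊗ t(t(p))))))
R5 matches:  uses k, p;  z := t(opp(k)) ⊗ t(t(p))
The variable takes the whole remainder — replace the entire application.
Giving:  t(t(opp(t(t(opp(k)) ⊗ t(t(p))))))

Answer: t(t(opp(t(t(opp(k)) ⊗ t(t(p))))))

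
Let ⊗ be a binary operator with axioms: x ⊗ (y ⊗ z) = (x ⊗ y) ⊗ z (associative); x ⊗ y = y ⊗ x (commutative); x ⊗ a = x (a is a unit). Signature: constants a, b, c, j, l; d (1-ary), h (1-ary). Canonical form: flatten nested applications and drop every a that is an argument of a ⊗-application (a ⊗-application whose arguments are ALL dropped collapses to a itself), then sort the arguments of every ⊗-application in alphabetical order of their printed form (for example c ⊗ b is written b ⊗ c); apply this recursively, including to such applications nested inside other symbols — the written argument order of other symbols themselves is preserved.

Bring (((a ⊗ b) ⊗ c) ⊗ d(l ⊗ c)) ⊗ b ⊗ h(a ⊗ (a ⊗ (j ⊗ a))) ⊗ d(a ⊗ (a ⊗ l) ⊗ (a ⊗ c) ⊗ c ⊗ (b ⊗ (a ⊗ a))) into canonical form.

Answer: b ⊗ b ⊗ c ⊗ d(b ⊗ c ⊗ c ⊗ l) ⊗ d(c ⊗ l) ⊗ h(j)

Derivation:
Flatten:  a ⊗ b ⊗ c ⊗ d(l ⊗ c) ⊗ b ⊗ h(a ⊗ (a ⊗ (j ⊗ a))) ⊗ d(a ⊗ (a ⊗ l) ⊗ (a ⊗ c) ⊗ c ⊗ (b ⊗ (a ⊗ a)))
Simplify inside:  d(l ⊗ c)  →  d(c ⊗ l)
Inside:  h(a ⊗ (a ⊗ (j ⊗ a)))  →  h(j)
Canonicalize subterm:  d(a ⊗ (a ⊗ l) ⊗ (a ⊗ c) ⊗ c ⊗ (b ⊗ (a ⊗ a)))  →  d(b ⊗ c ⊗ c ⊗ l)
Units out:  drop a
Sort:  b ⊗ b ⊗ c ⊗ d(b ⊗ c ⊗ c ⊗ l) ⊗ d(c ⊗ l) ⊗ h(j)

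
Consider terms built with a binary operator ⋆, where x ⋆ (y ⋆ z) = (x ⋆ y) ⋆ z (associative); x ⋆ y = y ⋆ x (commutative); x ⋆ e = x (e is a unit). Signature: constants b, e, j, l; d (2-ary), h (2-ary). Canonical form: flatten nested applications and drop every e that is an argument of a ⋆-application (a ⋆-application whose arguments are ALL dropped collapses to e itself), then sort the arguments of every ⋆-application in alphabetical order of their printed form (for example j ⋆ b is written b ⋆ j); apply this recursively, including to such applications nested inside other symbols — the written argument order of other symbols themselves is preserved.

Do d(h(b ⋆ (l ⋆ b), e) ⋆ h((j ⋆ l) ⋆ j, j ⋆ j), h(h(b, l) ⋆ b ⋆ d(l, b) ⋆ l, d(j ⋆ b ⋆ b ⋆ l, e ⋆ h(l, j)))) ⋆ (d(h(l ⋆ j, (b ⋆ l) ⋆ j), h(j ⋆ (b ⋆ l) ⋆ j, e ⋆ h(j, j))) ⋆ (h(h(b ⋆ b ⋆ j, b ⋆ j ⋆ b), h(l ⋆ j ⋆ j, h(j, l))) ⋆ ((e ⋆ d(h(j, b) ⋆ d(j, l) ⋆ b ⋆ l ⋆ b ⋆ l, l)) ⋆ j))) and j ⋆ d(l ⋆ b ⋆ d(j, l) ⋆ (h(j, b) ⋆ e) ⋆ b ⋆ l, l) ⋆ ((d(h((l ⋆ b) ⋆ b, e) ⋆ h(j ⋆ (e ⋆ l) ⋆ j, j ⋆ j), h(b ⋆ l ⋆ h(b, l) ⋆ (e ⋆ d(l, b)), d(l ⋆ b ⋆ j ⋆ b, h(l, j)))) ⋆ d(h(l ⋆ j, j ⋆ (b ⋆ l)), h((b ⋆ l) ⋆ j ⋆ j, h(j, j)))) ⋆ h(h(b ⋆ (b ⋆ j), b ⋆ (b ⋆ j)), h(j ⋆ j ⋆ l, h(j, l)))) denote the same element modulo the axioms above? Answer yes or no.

Left:  d(h(b ⋆ (l ⋆ b), e) ⋆ h((j ⋆ l) ⋆ j, j ⋆ j), h(h(b, l) ⋆ b ⋆ d(l, b) ⋆ l, d(j ⋆ b ⋆ b ⋆ l, e ⋆ h(l, j)))) ⋆ (d(h(l ⋆ j, (b ⋆ l) ⋆ j), h(j ⋆ (b ⋆ l) ⋆ j, e ⋆ h(j, j))) ⋆ (h(h(b ⋆ b ⋆ j, b ⋆ j ⋆ b), h(l ⋆ j ⋆ j, h(j, l))) ⋆ ((e ⋆ d(h(j, b) ⋆ d(j, l) ⋆ b ⋆ l ⋆ b ⋆ l, l)) ⋆ j)))
  Un-nest:  d(h(b ⋆ (l ⋆ b), e) ⋆ h((j ⋆ l) ⋆ j, j ⋆ j), h(h(b, l) ⋆ b ⋆ d(l, b) ⋆ l, d(j ⋆ b ⋆ b ⋆ l, e ⋆ h(l, j)))) ⋆ d(h(l ⋆ j, (b ⋆ l) ⋆ j), h(j ⋆ (b ⋆ l) ⋆ j, e ⋆ h(j, j))) ⋆ h(h(b ⋆ b ⋆ j, b ⋆ j ⋆ b), h(l ⋆ j ⋆ j, h(j, l))) ⋆ e ⋆ d(h(j, b) ⋆ d(j, l) ⋆ b ⋆ l ⋆ b ⋆ l, l) ⋆ j
  Simplify inside:  d(h(b ⋆ (l ⋆ b), e) ⋆ h((j ⋆ l) ⋆ j, j ⋆ j), h(h(b, l) ⋆ b ⋆ d(l, b) ⋆ l, d(j ⋆ b ⋆ b ⋆ l, e ⋆ h(l, j))))  →  d(h(b ⋆ b ⋆ l, e) ⋆ h(j ⋆ j ⋆ l, j ⋆ j), h(b ⋆ d(l, b) ⋆ h(b, l) ⋆ l, d(b ⋆ b ⋆ j ⋆ l, h(l, j))))
  Canonicalize subterm:  d(h(l ⋆ j, (b ⋆ l) ⋆ j), h(j ⋆ (b ⋆ l) ⋆ j, e ⋆ h(j, j)))  →  d(h(j ⋆ l, b ⋆ j ⋆ l), h(b ⋆ j ⋆ j ⋆ l, h(j, j)))
  Simplify inside:  h(h(b ⋆ b ⋆ j, b ⋆ j ⋆ b), h(l ⋆ j ⋆ j, h(j, l)))  →  h(h(b ⋆ b ⋆ j, b ⋆ b ⋆ j), h(j ⋆ j ⋆ l, h(j, l)))
  Drop the unit:  drop e
  Order the arguments:  d(b ⋆ b ⋆ d(j, l) ⋆ h(j, b) ⋆ l ⋆ l, l) ⋆ d(h(b ⋆ b ⋆ l, e) ⋆ h(j ⋆ j ⋆ l, j ⋆ j), h(b ⋆ d(l, b) ⋆ h(b, l) ⋆ l, d(b ⋆ b ⋆ j ⋆ l, h(l, j)))) ⋆ d(h(j ⋆ l, b ⋆ j ⋆ l), h(b ⋆ j ⋆ j ⋆ l, h(j, j))) ⋆ h(h(b ⋆ b ⋆ j, b ⋆ b ⋆ j), h(j ⋆ j ⋆ l, h(j, l))) ⋆ j
Right:  j ⋆ d(l ⋆ b ⋆ d(j, l) ⋆ (h(j, b) ⋆ e) ⋆ b ⋆ l, l) ⋆ ((d(h((l ⋆ b) ⋆ b, e) ⋆ h(j ⋆ (e ⋆ l) ⋆ j, j ⋆ j), h(b ⋆ l ⋆ h(b, l) ⋆ (e ⋆ d(l, b)), d(l ⋆ b ⋆ j ⋆ b, h(l, j)))) ⋆ d(h(l ⋆ j, j ⋆ (b ⋆ l)), h((b ⋆ l) ⋆ j ⋆ j, h(j, j)))) ⋆ h(h(b ⋆ (b ⋆ j), b ⋆ (b ⋆ j)), h(j ⋆ j ⋆ l, h(j, l))))
  Un-nest:  j ⋆ d(l ⋆ b ⋆ d(j, l) ⋆ (h(j, b) ⋆ e) ⋆ b ⋆ l, l) ⋆ d(h((l ⋆ b) ⋆ b, e) ⋆ h(j ⋆ (e ⋆ l) ⋆ j, j ⋆ j), h(b ⋆ l ⋆ h(b, l) ⋆ (e ⋆ d(l, b)), d(l ⋆ b ⋆ j ⋆ b, h(l, j)))) ⋆ d(h(l ⋆ j, j ⋆ (b ⋆ l)), h((b ⋆ l) ⋆ j ⋆ j, h(j, j))) ⋆ h(h(b ⋆ (b ⋆ j), b ⋆ (b ⋆ j)), h(j ⋆ j ⋆ l, h(j, l)))
  Simplify inside:  d(l ⋆ b ⋆ d(j, l) ⋆ (h(j, b) ⋆ e) ⋆ b ⋆ l, l)  →  d(b ⋆ b ⋆ d(j, l) ⋆ h(j, b) ⋆ l ⋆ l, l)
  Canonicalize subterm:  d(h((l ⋆ b) ⋆ b, e) ⋆ h(j ⋆ (e ⋆ l) ⋆ j, j ⋆ j), h(b ⋆ l ⋆ h(b, l) ⋆ (e ⋆ d(l, b)), d(l ⋆ b ⋆ j ⋆ b, h(l, j))))  →  d(h(b ⋆ b ⋆ l, e) ⋆ h(j ⋆ j ⋆ l, j ⋆ j), h(b ⋆ d(l, b) ⋆ h(b, l) ⋆ l, d(b ⋆ b ⋆ j ⋆ l, h(l, j))))
  Canonicalize subterm:  d(h(l ⋆ j, j ⋆ (b ⋆ l)), h((b ⋆ l) ⋆ j ⋆ j, h(j, j)))  →  d(h(j ⋆ l, b ⋆ j ⋆ l), h(b ⋆ j ⋆ j ⋆ l, h(j, j)))
  Order the arguments:  d(b ⋆ b ⋆ d(j, l) ⋆ h(j, b) ⋆ l ⋆ l, l) ⋆ d(h(b ⋆ b ⋆ l, e) ⋆ h(j ⋆ j ⋆ l, j ⋆ j), h(b ⋆ d(l, b) ⋆ h(b, l) ⋆ l, d(b ⋆ b ⋆ j ⋆ l, h(l, j)))) ⋆ d(h(j ⋆ l, b ⋆ j ⋆ l), h(b ⋆ j ⋆ j ⋆ l, h(j, j))) ⋆ h(h(b ⋆ b ⋆ j, b ⋆ b ⋆ j), h(j ⋆ j ⋆ l, h(j, l))) ⋆ j

Answer: yes — both canonical forms are d(b ⋆ b ⋆ d(j, l) ⋆ h(j, b) ⋆ l ⋆ l, l) ⋆ d(h(b ⋆ b ⋆ l, e) ⋆ h(j ⋆ j ⋆ l, j ⋆ j), h(b ⋆ d(l, b) ⋆ h(b, l) ⋆ l, d(b ⋆ b ⋆ j ⋆ l, h(l, j)))) ⋆ d(h(j ⋆ l, b ⋆ j ⋆ l), h(b ⋆ j ⋆ j ⋆ l, h(j, j))) ⋆ h(h(b ⋆ b ⋆ j, b ⋆ b ⋆ j), h(j ⋆ j ⋆ l, h(j, l))) ⋆ j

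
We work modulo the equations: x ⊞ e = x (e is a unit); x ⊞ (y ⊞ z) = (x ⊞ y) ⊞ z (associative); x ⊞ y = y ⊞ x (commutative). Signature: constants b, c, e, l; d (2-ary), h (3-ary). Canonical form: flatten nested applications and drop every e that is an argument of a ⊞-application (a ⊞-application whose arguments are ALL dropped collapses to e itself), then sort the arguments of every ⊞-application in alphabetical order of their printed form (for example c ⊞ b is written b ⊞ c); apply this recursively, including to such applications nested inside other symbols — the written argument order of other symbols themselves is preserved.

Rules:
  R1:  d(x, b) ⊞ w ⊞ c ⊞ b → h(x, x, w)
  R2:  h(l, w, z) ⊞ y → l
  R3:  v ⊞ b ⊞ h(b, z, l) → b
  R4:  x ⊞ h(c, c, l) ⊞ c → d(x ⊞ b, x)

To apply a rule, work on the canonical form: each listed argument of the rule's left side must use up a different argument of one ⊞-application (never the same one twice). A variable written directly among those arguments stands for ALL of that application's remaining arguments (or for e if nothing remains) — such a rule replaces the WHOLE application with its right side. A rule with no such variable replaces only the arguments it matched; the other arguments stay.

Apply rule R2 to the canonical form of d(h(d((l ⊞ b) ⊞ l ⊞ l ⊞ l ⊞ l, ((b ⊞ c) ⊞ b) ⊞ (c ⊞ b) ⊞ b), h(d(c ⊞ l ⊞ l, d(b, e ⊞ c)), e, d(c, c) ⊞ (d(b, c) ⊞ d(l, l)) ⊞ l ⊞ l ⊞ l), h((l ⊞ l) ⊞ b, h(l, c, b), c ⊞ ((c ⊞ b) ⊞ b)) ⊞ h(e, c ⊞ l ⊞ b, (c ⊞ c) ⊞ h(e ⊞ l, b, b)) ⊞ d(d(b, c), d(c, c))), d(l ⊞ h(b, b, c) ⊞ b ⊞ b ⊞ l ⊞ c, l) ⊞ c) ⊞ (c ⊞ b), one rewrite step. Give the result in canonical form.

Answer: b ⊞ c ⊞ d(h(d(b ⊞ l ⊞ l ⊞ l ⊞ l ⊞ l, b ⊞ b ⊞ b ⊞ b ⊞ c ⊞ c), h(d(c ⊞ l ⊞ l, d(b, c)), e, d(b, c) ⊞ d(c, c) ⊞ d(l, l) ⊞ l ⊞ l ⊞ l), d(d(b, c), d(c, c)) ⊞ h(b ⊞ l ⊞ l, h(l, c, b), b ⊞ b ⊞ c ⊞ c) ⊞ h(e, b ⊞ c ⊞ l, l)), c ⊞ d(b ⊞ b ⊞ c ⊞ h(b, b, c) ⊞ l ⊞ l, l))

Derivation:
Canonical form:  b ⊞ c ⊞ d(h(d(b ⊞ l ⊞ l ⊞ l ⊞ l ⊞ l, b ⊞ b ⊞ b ⊞ b ⊞ c ⊞ c), h(d(c ⊞ l ⊞ l, d(b, c)), e, d(b, c) ⊞ d(c, c) ⊞ d(l, l) ⊞ l ⊞ l ⊞ l), d(d(b, c), d(c, c)) ⊞ h(b ⊞ l ⊞ l, h(l, c, b), b ⊞ b ⊞ c ⊞ c) ⊞ h(e, b ⊞ c ⊞ l, c ⊞ c ⊞ h(l, b, b))), c ⊞ d(b ⊞ b ⊞ c ⊞ h(b, b, c) ⊞ l ⊞ l, l))
Match R2:  consume h(l, b, b);  w := b, y := c ⊞ c, z := b
The variable takes the whole remainder — replace the entire application.
New term:  b ⊞ c ⊞ d(h(d(b ⊞ l ⊞ l ⊞ l ⊞ l ⊞ l, b ⊞ b ⊞ b ⊞ b ⊞ c ⊞ c), h(d(c ⊞ l ⊞ l, d(b, c)), e, d(b, c) ⊞ d(c, c) ⊞ d(l, l) ⊞ l ⊞ l ⊞ l), d(d(b, c), d(c, c)) ⊞ h(b ⊞ l ⊞ l, h(l, c, b), b ⊞ b ⊞ c ⊞ c) ⊞ h(e, b ⊞ c ⊞ l, l)), c ⊞ d(b ⊞ b ⊞ c ⊞ h(b, b, c) ⊞ l ⊞ l, l))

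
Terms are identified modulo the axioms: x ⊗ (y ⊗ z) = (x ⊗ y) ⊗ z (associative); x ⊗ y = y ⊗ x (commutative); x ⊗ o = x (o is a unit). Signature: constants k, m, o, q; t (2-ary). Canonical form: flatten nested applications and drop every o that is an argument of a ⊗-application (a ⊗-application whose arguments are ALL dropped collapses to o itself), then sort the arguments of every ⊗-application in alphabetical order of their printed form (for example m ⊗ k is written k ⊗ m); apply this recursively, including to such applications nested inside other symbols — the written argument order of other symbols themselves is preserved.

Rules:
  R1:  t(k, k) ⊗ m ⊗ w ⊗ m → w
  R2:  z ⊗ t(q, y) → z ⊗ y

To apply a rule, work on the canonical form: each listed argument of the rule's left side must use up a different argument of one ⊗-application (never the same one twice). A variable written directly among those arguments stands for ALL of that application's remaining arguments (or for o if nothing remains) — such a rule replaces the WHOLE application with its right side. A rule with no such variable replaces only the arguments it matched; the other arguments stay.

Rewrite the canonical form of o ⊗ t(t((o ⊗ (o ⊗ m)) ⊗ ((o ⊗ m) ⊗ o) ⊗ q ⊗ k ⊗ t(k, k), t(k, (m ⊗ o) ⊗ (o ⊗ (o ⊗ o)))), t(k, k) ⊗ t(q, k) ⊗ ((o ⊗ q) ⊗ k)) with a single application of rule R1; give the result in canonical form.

Answer: t(t(k ⊗ q, t(k, m)), k ⊗ q ⊗ t(k, k) ⊗ t(q, k))

Derivation:
Canonical form:  t(t(k ⊗ m ⊗ m ⊗ q ⊗ t(k, k), t(k, m)), k ⊗ q ⊗ t(k, k) ⊗ t(q, k))
Match R1:  consume m, m, t(k, k);  w := k ⊗ q
The variable takes the whole remainder — replace the entire application.
Result:  t(t(k ⊗ q, t(k, m)), k ⊗ q ⊗ t(k, k) ⊗ t(q, k))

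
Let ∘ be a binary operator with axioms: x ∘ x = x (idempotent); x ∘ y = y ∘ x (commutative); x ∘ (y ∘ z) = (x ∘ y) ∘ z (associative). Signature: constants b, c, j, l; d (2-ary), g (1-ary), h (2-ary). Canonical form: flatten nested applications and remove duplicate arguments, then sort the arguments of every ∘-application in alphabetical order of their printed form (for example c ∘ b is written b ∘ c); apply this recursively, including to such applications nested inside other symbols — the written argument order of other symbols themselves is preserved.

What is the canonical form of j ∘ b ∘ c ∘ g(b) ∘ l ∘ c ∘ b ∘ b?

Drop duplicates:  drop duplicate c, b, b
Order the arguments:  b ∘ c ∘ g(b) ∘ j ∘ l

Answer: b ∘ c ∘ g(b) ∘ j ∘ l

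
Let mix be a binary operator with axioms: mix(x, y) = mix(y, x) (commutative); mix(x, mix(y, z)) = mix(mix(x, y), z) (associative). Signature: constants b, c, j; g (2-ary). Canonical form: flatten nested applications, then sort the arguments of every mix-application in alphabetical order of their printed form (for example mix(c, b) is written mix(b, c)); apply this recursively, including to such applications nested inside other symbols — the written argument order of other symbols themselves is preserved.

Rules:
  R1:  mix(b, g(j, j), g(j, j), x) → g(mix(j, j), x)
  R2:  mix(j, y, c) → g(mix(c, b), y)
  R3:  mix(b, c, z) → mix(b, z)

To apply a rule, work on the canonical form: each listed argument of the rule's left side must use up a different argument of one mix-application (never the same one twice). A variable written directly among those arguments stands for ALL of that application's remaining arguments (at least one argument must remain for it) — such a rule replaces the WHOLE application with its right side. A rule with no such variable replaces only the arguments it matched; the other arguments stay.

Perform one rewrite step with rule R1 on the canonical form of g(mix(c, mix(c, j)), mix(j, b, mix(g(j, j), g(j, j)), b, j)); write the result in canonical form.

Answer: g(mix(c, c, j), g(mix(j, j), mix(b, j, j)))

Derivation:
Canonical form:  g(mix(c, c, j), mix(b, b, g(j, j), g(j, j), j, j))
Match R1:  consume b, g(j, j), g(j, j);  x := mix(b, j, j)
Every leftover argument binds to the variable; the entire application is replaced.
New term:  g(mix(c, c, j), g(mix(j, j), mix(b, j, j)))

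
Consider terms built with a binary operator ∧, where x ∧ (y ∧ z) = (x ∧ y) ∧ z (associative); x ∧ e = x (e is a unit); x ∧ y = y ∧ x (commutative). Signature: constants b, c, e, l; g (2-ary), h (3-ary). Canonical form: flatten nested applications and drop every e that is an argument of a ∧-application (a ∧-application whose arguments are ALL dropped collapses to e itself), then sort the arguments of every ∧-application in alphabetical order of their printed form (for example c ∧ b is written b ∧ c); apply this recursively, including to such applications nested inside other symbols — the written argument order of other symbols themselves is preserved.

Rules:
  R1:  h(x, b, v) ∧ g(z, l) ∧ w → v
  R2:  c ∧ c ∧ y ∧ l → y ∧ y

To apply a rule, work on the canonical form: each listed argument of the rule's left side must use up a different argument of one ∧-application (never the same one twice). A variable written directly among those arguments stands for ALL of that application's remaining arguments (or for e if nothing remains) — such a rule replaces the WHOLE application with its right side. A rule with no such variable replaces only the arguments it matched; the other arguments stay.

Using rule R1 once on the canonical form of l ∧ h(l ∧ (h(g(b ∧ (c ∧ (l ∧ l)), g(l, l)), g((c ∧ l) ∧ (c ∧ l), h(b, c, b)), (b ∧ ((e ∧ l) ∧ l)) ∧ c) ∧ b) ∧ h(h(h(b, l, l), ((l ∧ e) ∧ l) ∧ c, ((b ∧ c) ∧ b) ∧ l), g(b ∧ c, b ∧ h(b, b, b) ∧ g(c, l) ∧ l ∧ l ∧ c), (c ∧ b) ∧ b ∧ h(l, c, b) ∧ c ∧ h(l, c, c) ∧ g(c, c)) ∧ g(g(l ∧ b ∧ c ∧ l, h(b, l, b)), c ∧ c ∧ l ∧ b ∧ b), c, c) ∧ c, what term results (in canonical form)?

Canonical form:  c ∧ h(b ∧ g(g(b ∧ c ∧ l ∧ l, h(b, l, b)), b ∧ b ∧ c ∧ c ∧ l) ∧ h(g(b ∧ c ∧ l ∧ l, g(l, l)), g(c ∧ c ∧ l ∧ l, h(b, c, b)), b ∧ c ∧ l ∧ l) ∧ h(h(h(b, l, l), c ∧ l ∧ l, b ∧ b ∧ c ∧ l), g(b ∧ c, b ∧ c ∧ g(c, l) ∧ h(b, b, b) ∧ l ∧ l), b ∧ b ∧ c ∧ c ∧ g(c, c) ∧ h(l, c, b) ∧ h(l, c, c)) ∧ l, c, c) ∧ l
Match R1:  consume g(c, l), h(b, b, b);  v := b, w := b ∧ c ∧ l ∧ l, x := b, z := c
Every leftover argument binds to the variable; the entire application is replaced.
Giving:  c ∧ h(b ∧ g(g(b ∧ c ∧ l ∧ l, h(b, l, b)), b ∧ b ∧ c ∧ c ∧ l) ∧ h(g(b ∧ c ∧ l ∧ l, g(l, l)), g(c ∧ c ∧ l ∧ l, h(b, c, b)), b ∧ c ∧ l ∧ l) ∧ h(h(h(b, l, l), c ∧ l ∧ l, b ∧ b ∧ c ∧ l), g(b ∧ c, b), b ∧ b ∧ c ∧ c ∧ g(c, c) ∧ h(l, c, b) ∧ h(l, c, c)) ∧ l, c, c) ∧ l

Answer: c ∧ h(b ∧ g(g(b ∧ c ∧ l ∧ l, h(b, l, b)), b ∧ b ∧ c ∧ c ∧ l) ∧ h(g(b ∧ c ∧ l ∧ l, g(l, l)), g(c ∧ c ∧ l ∧ l, h(b, c, b)), b ∧ c ∧ l ∧ l) ∧ h(h(h(b, l, l), c ∧ l ∧ l, b ∧ b ∧ c ∧ l), g(b ∧ c, b), b ∧ b ∧ c ∧ c ∧ g(c, c) ∧ h(l, c, b) ∧ h(l, c, c)) ∧ l, c, c) ∧ l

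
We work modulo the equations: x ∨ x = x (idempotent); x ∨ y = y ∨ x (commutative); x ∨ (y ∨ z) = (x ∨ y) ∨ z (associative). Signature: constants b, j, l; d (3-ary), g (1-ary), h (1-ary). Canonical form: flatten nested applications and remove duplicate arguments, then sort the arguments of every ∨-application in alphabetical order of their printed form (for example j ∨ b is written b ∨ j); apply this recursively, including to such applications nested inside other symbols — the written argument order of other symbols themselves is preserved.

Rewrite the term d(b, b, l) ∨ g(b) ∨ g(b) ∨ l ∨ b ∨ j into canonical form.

Idempotence:  drop duplicate g(b)
Sort arguments:  b ∨ d(b, b, l) ∨ g(b) ∨ j ∨ l

Answer: b ∨ d(b, b, l) ∨ g(b) ∨ j ∨ l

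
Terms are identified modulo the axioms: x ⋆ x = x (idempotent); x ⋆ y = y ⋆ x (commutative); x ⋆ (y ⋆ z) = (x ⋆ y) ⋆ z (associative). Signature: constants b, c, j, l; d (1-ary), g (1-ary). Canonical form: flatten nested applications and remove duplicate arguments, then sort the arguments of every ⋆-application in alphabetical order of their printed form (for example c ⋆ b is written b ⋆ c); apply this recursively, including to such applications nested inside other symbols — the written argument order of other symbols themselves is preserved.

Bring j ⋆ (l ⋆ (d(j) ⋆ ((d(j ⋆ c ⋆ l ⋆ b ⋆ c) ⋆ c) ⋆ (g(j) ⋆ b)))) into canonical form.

Answer: b ⋆ c ⋆ d(b ⋆ c ⋆ j ⋆ l) ⋆ d(j) ⋆ g(j) ⋆ j ⋆ l

Derivation:
Merge nested applications:  j ⋆ l ⋆ d(j) ⋆ d(j ⋆ c ⋆ l ⋆ b ⋆ c) ⋆ c ⋆ g(j) ⋆ b
Simplify inside:  d(j ⋆ c ⋆ l ⋆ b ⋆ c)  →  d(b ⋆ c ⋆ j ⋆ l)
Sort:  b ⋆ c ⋆ d(b ⋆ c ⋆ j ⋆ l) ⋆ d(j) ⋆ g(j) ⋆ j ⋆ l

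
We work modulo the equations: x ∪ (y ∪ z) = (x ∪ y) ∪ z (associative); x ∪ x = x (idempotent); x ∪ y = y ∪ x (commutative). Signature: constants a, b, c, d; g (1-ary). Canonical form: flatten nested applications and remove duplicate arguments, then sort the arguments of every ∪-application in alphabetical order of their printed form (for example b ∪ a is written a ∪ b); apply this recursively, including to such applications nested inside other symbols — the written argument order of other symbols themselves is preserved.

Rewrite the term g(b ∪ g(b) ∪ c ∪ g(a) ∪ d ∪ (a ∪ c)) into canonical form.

Answer: g(a ∪ b ∪ c ∪ d ∪ g(a) ∪ g(b))

Derivation:
Work inside:  b ∪ g(b) ∪ c ∪ g(a) ∪ d ∪ (a ∪ c)
Un-nest:  b ∪ g(b) ∪ c ∪ g(a) ∪ d ∪ a ∪ c
Idempotence:  drop duplicate c
Sort:  a ∪ b ∪ c ∪ d ∪ g(a) ∪ g(b)
Rebuild:  g(a ∪ b ∪ c ∪ d ∪ g(a) ∪ g(b))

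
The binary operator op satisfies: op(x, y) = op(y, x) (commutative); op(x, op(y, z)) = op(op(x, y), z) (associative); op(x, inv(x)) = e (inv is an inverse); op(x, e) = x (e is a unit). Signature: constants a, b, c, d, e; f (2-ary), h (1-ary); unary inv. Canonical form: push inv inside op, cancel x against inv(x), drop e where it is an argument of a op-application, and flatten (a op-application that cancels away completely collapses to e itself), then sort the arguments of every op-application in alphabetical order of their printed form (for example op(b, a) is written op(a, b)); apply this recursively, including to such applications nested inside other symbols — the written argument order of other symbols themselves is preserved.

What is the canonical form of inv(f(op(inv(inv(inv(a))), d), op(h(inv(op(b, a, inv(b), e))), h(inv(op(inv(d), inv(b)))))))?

Push inv inside:  distribute inv over op and collapse double inv
Collect:  inv(f(op(d, inv(a)), op(h(inv(a)), h(op(b, d)))))

Answer: inv(f(op(d, inv(a)), op(h(inv(a)), h(op(b, d)))))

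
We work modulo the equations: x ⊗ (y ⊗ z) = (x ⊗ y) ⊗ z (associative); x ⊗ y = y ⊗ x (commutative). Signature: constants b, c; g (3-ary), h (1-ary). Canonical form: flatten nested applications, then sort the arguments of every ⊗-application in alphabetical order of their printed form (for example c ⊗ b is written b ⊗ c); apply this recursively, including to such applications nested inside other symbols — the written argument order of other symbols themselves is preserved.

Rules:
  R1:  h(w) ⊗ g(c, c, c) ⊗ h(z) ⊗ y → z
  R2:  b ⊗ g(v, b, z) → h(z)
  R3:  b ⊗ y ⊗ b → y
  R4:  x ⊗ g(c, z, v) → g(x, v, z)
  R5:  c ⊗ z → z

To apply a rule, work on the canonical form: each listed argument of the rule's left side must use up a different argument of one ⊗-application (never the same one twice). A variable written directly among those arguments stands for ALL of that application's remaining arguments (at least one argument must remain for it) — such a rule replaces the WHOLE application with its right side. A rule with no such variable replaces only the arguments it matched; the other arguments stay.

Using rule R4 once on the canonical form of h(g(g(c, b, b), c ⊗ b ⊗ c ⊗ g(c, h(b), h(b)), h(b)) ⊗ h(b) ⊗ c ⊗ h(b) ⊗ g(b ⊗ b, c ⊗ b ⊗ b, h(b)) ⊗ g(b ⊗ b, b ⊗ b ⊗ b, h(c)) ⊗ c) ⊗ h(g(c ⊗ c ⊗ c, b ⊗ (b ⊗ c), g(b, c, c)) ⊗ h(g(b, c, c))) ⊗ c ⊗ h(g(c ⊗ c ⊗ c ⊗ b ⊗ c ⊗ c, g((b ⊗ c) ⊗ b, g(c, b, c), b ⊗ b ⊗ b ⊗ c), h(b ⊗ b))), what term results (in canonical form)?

Canonical form:  c ⊗ h(c ⊗ c ⊗ g(b ⊗ b, b ⊗ b ⊗ b, h(c)) ⊗ g(b ⊗ b, b ⊗ b ⊗ c, h(b)) ⊗ g(g(c, b, b), b ⊗ c ⊗ c ⊗ g(c, h(b), h(b)), h(b)) ⊗ h(b) ⊗ h(b)) ⊗ h(g(b ⊗ c ⊗ c ⊗ c ⊗ c ⊗ c, g(b ⊗ b ⊗ c, g(c, b, c), b ⊗ b ⊗ b ⊗ c), h(b ⊗ b))) ⊗ h(g(c ⊗ c ⊗ c, b ⊗ b ⊗ c, g(b, c, c)) ⊗ h(g(b, c, c)))
Apply R4:  consuming g(c, h(b), h(b));  v := h(b), x := b ⊗ c ⊗ c, z := h(b)
Every leftover argument binds to the variable; the entire application is replaced.
New term:  c ⊗ h(c ⊗ c ⊗ g(b ⊗ b, b ⊗ b ⊗ b, h(c)) ⊗ g(b ⊗ b, b ⊗ b ⊗ c, h(b)) ⊗ g(g(c, b, b), g(b ⊗ c ⊗ c, h(b), h(b)), h(b)) ⊗ h(b) ⊗ h(b)) ⊗ h(g(b ⊗ c ⊗ c ⊗ c ⊗ c ⊗ c, g(b ⊗ b ⊗ c, g(c, b, c), b ⊗ b ⊗ b ⊗ c), h(b ⊗ b))) ⊗ h(g(c ⊗ c ⊗ c, b ⊗ b ⊗ c, g(b, c, c)) ⊗ h(g(b, c, c)))

Answer: c ⊗ h(c ⊗ c ⊗ g(b ⊗ b, b ⊗ b ⊗ b, h(c)) ⊗ g(b ⊗ b, b ⊗ b ⊗ c, h(b)) ⊗ g(g(c, b, b), g(b ⊗ c ⊗ c, h(b), h(b)), h(b)) ⊗ h(b) ⊗ h(b)) ⊗ h(g(b ⊗ c ⊗ c ⊗ c ⊗ c ⊗ c, g(b ⊗ b ⊗ c, g(c, b, c), b ⊗ b ⊗ b ⊗ c), h(b ⊗ b))) ⊗ h(g(c ⊗ c ⊗ c, b ⊗ b ⊗ c, g(b, c, c)) ⊗ h(g(b, c, c)))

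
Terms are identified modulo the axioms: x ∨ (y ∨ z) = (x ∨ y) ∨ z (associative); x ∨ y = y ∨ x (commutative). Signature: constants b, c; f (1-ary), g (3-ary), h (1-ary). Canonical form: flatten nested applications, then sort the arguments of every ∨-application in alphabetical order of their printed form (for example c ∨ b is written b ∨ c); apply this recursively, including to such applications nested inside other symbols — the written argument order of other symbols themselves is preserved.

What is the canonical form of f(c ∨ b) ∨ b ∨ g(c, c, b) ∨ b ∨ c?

Answer: b ∨ b ∨ c ∨ f(b ∨ c) ∨ g(c, c, b)

Derivation:
Canonicalize subterm:  f(c ∨ b)  →  f(b ∨ c)
Sort arguments:  b ∨ b ∨ c ∨ f(b ∨ c) ∨ g(c, c, b)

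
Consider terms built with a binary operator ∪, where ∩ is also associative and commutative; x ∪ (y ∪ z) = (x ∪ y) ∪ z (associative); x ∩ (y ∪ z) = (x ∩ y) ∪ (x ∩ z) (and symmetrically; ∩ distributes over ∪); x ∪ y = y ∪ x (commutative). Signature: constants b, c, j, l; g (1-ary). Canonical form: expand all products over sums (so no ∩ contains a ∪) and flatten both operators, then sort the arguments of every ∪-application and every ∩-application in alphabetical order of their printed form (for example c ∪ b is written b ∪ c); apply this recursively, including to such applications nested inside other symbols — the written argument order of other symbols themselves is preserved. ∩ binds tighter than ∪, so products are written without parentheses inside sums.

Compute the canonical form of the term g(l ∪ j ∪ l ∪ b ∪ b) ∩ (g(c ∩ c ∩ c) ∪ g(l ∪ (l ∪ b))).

Distribute:  g(b ∪ b ∪ j ∪ l ∪ l) ∩ g(c ∩ c ∩ c) ∪ g(b ∪ b ∪ j ∪ l ∪ l) ∩ g(b ∪ l ∪ l)
Order the arguments:  g(b ∪ b ∪ j ∪ l ∪ l) ∩ g(b ∪ l ∪ l) ∪ g(b ∪ b ∪ j ∪ l ∪ l) ∩ g(c ∩ c ∩ c)

Answer: g(b ∪ b ∪ j ∪ l ∪ l) ∩ g(b ∪ l ∪ l) ∪ g(b ∪ b ∪ j ∪ l ∪ l) ∩ g(c ∩ c ∩ c)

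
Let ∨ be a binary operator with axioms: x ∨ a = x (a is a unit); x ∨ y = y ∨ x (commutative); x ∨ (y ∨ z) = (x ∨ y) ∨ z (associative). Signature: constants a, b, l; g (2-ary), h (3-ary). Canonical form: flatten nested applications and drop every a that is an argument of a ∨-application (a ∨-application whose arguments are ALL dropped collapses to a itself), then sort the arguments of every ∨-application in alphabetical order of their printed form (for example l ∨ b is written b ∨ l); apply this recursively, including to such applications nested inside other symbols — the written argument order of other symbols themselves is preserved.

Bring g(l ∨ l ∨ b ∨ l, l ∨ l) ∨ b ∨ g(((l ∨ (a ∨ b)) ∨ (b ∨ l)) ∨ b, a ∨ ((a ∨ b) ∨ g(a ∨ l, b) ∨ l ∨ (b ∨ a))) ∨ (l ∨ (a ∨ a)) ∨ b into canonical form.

Flatten:  g(l ∨ l ∨ b ∨ l, l ∨ l) ∨ b ∨ g(((l ∨ (a ∨ b)) ∨ (b ∨ l)) ∨ b, a ∨ ((a ∨ b) ∨ g(a ∨ l, b) ∨ l ∨ (b ∨ a))) ∨ l ∨ a ∨ a ∨ b
Simplify inside:  g(l ∨ l ∨ b ∨ l, l ∨ l)  →  g(b ∨ l ∨ l ∨ l, l ∨ l)
Simplify inside:  g(((l ∨ (a ∨ b)) ∨ (b ∨ l)) ∨ b, a ∨ ((a ∨ b) ∨ g(a ∨ l, b) ∨ l ∨ (b ∨ a)))  →  g(b ∨ b ∨ b ∨ l ∨ l, b ∨ b ∨ g(l, b) ∨ l)
Drop the unit:  drop a (×2)
Order the arguments:  b ∨ b ∨ g(b ∨ b ∨ b ∨ l ∨ l, b ∨ b ∨ g(l, b) ∨ l) ∨ g(b ∨ l ∨ l ∨ l, l ∨ l) ∨ l

Answer: b ∨ b ∨ g(b ∨ b ∨ b ∨ l ∨ l, b ∨ b ∨ g(l, b) ∨ l) ∨ g(b ∨ l ∨ l ∨ l, l ∨ l) ∨ l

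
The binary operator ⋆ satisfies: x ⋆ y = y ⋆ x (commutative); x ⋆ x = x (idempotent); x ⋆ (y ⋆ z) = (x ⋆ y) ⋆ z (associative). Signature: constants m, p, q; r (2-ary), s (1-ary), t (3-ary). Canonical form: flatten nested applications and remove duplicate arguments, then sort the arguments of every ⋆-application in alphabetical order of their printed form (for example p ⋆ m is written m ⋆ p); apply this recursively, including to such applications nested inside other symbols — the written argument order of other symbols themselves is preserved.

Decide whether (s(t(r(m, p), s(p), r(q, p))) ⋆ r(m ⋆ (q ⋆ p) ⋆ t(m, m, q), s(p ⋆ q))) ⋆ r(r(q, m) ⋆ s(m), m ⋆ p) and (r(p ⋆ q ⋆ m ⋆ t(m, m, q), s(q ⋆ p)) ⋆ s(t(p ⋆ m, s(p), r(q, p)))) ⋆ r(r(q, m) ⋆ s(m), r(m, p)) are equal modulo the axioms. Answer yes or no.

Left:  (s(t(r(m, p), s(p), r(q, p))) ⋆ r(m ⋆ (q ⋆ p) ⋆ t(m, m, q), s(p ⋆ q))) ⋆ r(r(q, m) ⋆ s(m), m ⋆ p)
  Merge nested applications:  s(t(r(m, p), s(p), r(q, p))) ⋆ r(m ⋆ (q ⋆ p) ⋆ t(m, m, q), s(p ⋆ q)) ⋆ r(r(q, m) ⋆ s(m), m ⋆ p)
  Inside:  r(m ⋆ (q ⋆ p) ⋆ t(m, m, q), s(p ⋆ q))  →  r(m ⋆ p ⋆ q ⋆ t(m, m, q), s(p ⋆ q))
  Sort:  r(m ⋆ p ⋆ q ⋆ t(m, m, q), s(p ⋆ q)) ⋆ r(r(q, m) ⋆ s(m), m ⋆ p) ⋆ s(t(r(m, p), s(p), r(q, p)))
Right:  (r(p ⋆ q ⋆ m ⋆ t(m, m, q), s(q ⋆ p)) ⋆ s(t(p ⋆ m, s(p), r(q, p)))) ⋆ r(r(q, m) ⋆ s(m), r(m, p))
  Flatten:  r(p ⋆ q ⋆ m ⋆ t(m, m, q), s(q ⋆ p)) ⋆ s(t(p ⋆ m, s(p), r(q, p))) ⋆ r(r(q, m) ⋆ s(m), r(m, p))
  Simplify inside:  r(p ⋆ q ⋆ m ⋆ t(m, m, q), s(q ⋆ p))  →  r(m ⋆ p ⋆ q ⋆ t(m, m, q), s(p ⋆ q))
  Simplify inside:  s(t(p ⋆ m, s(p), r(q, p)))  →  s(t(m ⋆ p, s(p), r(q, p)))
  Sort:  r(m ⋆ p ⋆ q ⋆ t(m, m, q), s(p ⋆ q)) ⋆ r(r(q, m) ⋆ s(m), r(m, p)) ⋆ s(t(m ⋆ p, s(p), r(q, p)))

Answer: no — r(m ⋆ p ⋆ q ⋆ t(m, m, q), s(p ⋆ q)) ⋆ r(r(q, m) ⋆ s(m), m ⋆ p) ⋆ s(t(r(m, p), s(p), r(q, p))) vs r(m ⋆ p ⋆ q ⋆ t(m, m, q), s(p ⋆ q)) ⋆ r(r(q, m) ⋆ s(m), r(m, p)) ⋆ s(t(m ⋆ p, s(p), r(q, p)))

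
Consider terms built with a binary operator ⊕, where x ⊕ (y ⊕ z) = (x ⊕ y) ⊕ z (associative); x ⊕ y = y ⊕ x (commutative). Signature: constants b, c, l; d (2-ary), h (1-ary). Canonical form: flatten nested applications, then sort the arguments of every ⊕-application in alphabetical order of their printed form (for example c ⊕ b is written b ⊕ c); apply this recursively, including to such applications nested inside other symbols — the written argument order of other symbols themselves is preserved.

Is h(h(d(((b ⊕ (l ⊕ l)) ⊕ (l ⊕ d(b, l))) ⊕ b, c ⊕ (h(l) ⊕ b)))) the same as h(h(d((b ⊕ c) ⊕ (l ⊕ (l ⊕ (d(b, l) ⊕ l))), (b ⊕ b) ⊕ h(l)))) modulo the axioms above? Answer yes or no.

Answer: no — h(h(d(b ⊕ b ⊕ d(b, l) ⊕ l ⊕ l ⊕ l, b ⊕ c ⊕ h(l)))) vs h(h(d(b ⊕ c ⊕ d(b, l) ⊕ l ⊕ l ⊕ l, b ⊕ b ⊕ h(l))))

Derivation:
Left:  h(h(d(((b ⊕ (l ⊕ l)) ⊕ (l ⊕ d(b, l))) ⊕ b, c ⊕ (h(l) ⊕ b))))
  Work inside:  ((b ⊕ (l ⊕ l)) ⊕ (l ⊕ d(b, l))) ⊕ b
  Flatten:  b ⊕ l ⊕ l ⊕ l ⊕ d(b, l) ⊕ b
  Sort arguments:  b ⊕ b ⊕ d(b, l) ⊕ l ⊕ l ⊕ l
  Rebuild:  h(h(d(b ⊕ b ⊕ d(b, l) ⊕ l ⊕ l ⊕ l, b ⊕ c ⊕ h(l))))
Right:  h(h(d((b ⊕ c) ⊕ (l ⊕ (l ⊕ (d(b, l) ⊕ l))), (b ⊕ b) ⊕ h(l))))
  Descend into:  (b ⊕ c) ⊕ (l ⊕ (l ⊕ (d(b, l) ⊕ l)))
  Merge nested applications:  b ⊕ c ⊕ l ⊕ l ⊕ d(b, l) ⊕ l
  Sort:  b ⊕ c ⊕ d(b, l) ⊕ l ⊕ l ⊕ l
  Rebuild:  h(h(d(b ⊕ c ⊕ d(b, l) ⊕ l ⊕ l ⊕ l, b ⊕ b ⊕ h(l))))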